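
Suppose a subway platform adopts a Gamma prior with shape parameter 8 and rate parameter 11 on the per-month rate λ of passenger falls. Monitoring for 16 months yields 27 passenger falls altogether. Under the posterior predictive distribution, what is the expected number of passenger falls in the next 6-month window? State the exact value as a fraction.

70/9

Total count 27 over total exposure 16 months.
Conjugate update: add total count to the shape and total exposure to the rate, giving Gamma(35, 27).
Predictive mean over a 6-month window = T·E[λ|data] = 6·35/27 = 70/9.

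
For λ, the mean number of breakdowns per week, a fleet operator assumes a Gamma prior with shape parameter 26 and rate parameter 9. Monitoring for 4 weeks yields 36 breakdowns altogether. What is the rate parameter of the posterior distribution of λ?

13

Total count 36 over total exposure 4 weeks.
Conjugate update: add total count to the shape and total exposure to the rate, giving Gamma(62, 13).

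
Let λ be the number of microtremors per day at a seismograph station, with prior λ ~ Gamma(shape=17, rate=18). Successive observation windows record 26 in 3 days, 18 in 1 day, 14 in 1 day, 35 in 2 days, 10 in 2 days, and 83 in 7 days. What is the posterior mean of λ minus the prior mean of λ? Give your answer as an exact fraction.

Total count: 26 + 18 + 14 + 35 + 10 + 83 = 186.
Total exposure: 3 + 1 + 1 + 2 + 2 + 7 = 16 days.
Posterior: α' = 17 + 186 = 203, β' = 18 + 16 = 34.
Posterior mean = 203/34 = 203/34; prior mean = 17/18 = 17/18. Difference = 203/34 − 17/18 = 769/153.

769/153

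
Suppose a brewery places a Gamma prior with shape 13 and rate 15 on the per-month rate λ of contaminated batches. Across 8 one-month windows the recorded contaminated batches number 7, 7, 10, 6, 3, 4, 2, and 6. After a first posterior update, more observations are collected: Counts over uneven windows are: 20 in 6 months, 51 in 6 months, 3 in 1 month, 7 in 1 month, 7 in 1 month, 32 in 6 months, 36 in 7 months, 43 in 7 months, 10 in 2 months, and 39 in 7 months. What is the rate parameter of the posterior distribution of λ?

Total count: 7 + 7 + 10 + 6 + 3 + 4 + 2 + 6 = 45.
Total exposure: 8 months.
After the first batch: Gamma(13 + 45, 15 + 8) = Gamma(58, 23).
Total count: 20 + 51 + 3 + 7 + 7 + 32 + 36 + 43 + 10 + 39 = 248.
Total exposure: 6 + 6 + 1 + 1 + 1 + 6 + 7 + 7 + 2 + 7 = 44 months.
After the second batch: Gamma(58 + 248, 23 + 44) = Gamma(306, 67).

67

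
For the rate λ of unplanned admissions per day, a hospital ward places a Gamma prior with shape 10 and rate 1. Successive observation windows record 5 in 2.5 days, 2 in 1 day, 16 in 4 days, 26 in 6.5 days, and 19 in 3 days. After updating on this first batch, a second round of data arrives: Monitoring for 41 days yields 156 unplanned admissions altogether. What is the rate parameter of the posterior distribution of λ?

Total count: 5 + 2 + 16 + 26 + 19 = 68.
Total exposure: 2.5 + 1 + 4 + 6.5 + 3 = 17 days.
After the first batch: Gamma(10 + 68, 1 + 17) = Gamma(78, 18).
Total count 156 over total exposure 41 days.
After the second batch: Gamma(78 + 156, 18 + 41) = Gamma(234, 59).

59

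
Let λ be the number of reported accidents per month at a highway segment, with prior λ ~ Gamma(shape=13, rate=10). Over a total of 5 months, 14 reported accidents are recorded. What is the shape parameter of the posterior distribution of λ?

27

Total count 14 over total exposure 5 months.
Conjugate update: add total count to the shape and total exposure to the rate, giving Gamma(27, 15).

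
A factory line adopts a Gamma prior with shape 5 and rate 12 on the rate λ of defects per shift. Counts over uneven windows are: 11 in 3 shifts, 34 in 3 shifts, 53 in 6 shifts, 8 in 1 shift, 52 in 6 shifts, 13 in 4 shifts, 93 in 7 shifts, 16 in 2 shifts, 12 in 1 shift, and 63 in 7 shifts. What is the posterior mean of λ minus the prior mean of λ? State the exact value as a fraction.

Total count: 11 + 34 + 53 + 8 + 52 + 13 + 93 + 16 + 12 + 63 = 355.
Total exposure: 3 + 3 + 6 + 1 + 6 + 4 + 7 + 2 + 1 + 7 = 40 shifts.
The Gamma prior is conjugate for the Poisson rate, so λ | data ~ Gamma(5+355, 12+40) = Gamma(360, 52).
Posterior mean = 360/52 = 90/13; prior mean = 5/12 = 5/12. Difference = 90/13 − 5/12 = 1015/156.

1015/156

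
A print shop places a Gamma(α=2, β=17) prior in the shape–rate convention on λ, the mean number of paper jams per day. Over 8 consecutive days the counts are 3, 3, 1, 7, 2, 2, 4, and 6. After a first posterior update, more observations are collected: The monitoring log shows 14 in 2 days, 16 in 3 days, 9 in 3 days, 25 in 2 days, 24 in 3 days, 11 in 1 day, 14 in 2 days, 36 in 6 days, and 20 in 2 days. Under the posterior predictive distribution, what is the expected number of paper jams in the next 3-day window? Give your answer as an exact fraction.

Total count: 3 + 3 + 1 + 7 + 2 + 2 + 4 + 6 = 28.
Total exposure: 8 days.
After the first batch: Gamma(2 + 28, 17 + 8) = Gamma(30, 25).
Total count: 14 + 16 + 9 + 25 + 24 + 11 + 14 + 36 + 20 = 169.
Total exposure: 2 + 3 + 3 + 2 + 3 + 1 + 2 + 6 + 2 = 24 days.
After the second batch: Gamma(30 + 169, 25 + 24) = Gamma(199, 49).
Predictive mean over a 3-day window = T·E[λ|data] = 3·199/49 = 597/49.

597/49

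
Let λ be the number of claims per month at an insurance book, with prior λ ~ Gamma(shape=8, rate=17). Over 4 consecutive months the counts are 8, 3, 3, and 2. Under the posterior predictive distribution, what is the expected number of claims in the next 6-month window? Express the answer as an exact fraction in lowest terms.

Total count: 8 + 3 + 3 + 2 = 16.
Total exposure: 4 months.
Conjugate update: add total count to the shape and total exposure to the rate, giving Gamma(24, 21).
Predictive mean over a 6-month window = T·E[λ|data] = 6·24/21 = 48/7.

48/7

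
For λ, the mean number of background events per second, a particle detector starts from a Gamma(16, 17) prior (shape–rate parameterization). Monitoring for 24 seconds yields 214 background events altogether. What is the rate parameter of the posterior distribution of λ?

Total count 214 over total exposure 24 seconds.
By Gamma–Poisson conjugacy, the posterior is Gamma(α + Σx, β + Σt) = Gamma(16 + 214, 17 + 24) = Gamma(230, 41).

41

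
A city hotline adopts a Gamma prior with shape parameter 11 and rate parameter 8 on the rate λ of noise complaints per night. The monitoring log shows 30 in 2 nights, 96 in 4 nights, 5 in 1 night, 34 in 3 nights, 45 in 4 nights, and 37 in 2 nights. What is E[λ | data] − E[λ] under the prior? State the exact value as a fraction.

75/8

Total count: 30 + 96 + 5 + 34 + 45 + 37 = 247.
Total exposure: 2 + 4 + 1 + 3 + 4 + 2 = 16 nights.
The Gamma prior is conjugate for the Poisson rate, so λ | data ~ Gamma(11+247, 8+16) = Gamma(258, 24).
Posterior mean = 258/24 = 43/4; prior mean = 11/8 = 11/8. Difference = 43/4 − 11/8 = 75/8.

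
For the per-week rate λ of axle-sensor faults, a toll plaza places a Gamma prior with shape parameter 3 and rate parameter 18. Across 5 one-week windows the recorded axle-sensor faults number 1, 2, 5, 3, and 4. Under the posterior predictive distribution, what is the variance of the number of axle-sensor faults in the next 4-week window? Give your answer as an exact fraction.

Total count: 1 + 2 + 5 + 3 + 4 = 15.
Total exposure: 5 weeks.
By Gamma–Poisson conjugacy, the posterior is Gamma(α + Σx, β + Σt) = Gamma(3 + 15, 18 + 5) = Gamma(18, 23).
The posterior predictive for a window of length T is Negative Binomial with variance T·α'·(β'+T)/β'² = 4·18·27/529 = 1944/529.

1944/529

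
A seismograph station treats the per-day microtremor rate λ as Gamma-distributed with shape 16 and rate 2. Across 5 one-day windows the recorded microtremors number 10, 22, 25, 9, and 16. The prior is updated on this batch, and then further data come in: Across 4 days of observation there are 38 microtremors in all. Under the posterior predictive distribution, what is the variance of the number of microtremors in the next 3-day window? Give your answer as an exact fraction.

Total count: 10 + 22 + 25 + 9 + 16 = 82.
Total exposure: 5 days.
After the first batch: Gamma(16 + 82, 2 + 5) = Gamma(98, 7).
Total count 38 over total exposure 4 days.
After the second batch: Gamma(98 + 38, 7 + 4) = Gamma(136, 11).
The posterior predictive for a window of length T is Negative Binomial with variance T·α'·(β'+T)/β'² = 3·136·14/121 = 5712/121.

5712/121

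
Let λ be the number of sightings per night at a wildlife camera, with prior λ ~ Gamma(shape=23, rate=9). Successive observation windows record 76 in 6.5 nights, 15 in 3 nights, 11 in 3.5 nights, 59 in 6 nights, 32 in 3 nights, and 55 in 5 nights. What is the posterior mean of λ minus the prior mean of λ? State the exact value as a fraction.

179/36

Total count: 76 + 15 + 11 + 59 + 32 + 55 = 248.
Total exposure: 6.5 + 3 + 3.5 + 6 + 3 + 5 = 27 nights.
Gamma(α, β) with Poisson data over total exposure Σt gives posterior Gamma(α+Σx, β+Σt) = Gamma(271, 36).
Posterior mean = 271/36 = 271/36; prior mean = 23/9 = 23/9. Difference = 271/36 − 23/9 = 179/36.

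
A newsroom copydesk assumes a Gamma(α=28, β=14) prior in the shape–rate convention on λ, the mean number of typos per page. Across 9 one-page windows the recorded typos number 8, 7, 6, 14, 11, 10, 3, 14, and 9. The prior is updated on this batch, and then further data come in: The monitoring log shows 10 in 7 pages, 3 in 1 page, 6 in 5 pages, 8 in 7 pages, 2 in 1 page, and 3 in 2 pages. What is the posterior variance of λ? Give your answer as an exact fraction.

71/1058

Total count: 8 + 7 + 6 + 14 + 11 + 10 + 3 + 14 + 9 = 82.
Total exposure: 9 pages.
After the first batch: Gamma(28 + 82, 14 + 9) = Gamma(110, 23).
Total count: 10 + 3 + 6 + 8 + 2 + 3 = 32.
Total exposure: 7 + 1 + 5 + 7 + 1 + 2 = 23 pages.
After the second batch: Gamma(110 + 32, 23 + 23) = Gamma(142, 46).
Posterior variance = α'/β'² = 142/2116 = 71/1058.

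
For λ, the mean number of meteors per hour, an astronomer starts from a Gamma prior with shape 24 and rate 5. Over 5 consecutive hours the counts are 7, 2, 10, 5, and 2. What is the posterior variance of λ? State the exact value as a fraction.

Total count: 7 + 2 + 10 + 5 + 2 = 26.
Total exposure: 5 hours.
Conjugate update: add total count to the shape and total exposure to the rate, giving Gamma(50, 10).
Posterior variance = α'/β'² = 50/100 = 1/2.

1/2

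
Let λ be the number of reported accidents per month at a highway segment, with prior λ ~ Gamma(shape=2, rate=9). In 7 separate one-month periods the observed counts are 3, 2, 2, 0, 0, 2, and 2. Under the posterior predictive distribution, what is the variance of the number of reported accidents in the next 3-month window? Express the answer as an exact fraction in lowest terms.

Total count: 3 + 2 + 2 + 0 + 0 + 2 + 2 = 11.
Total exposure: 7 months.
Gamma(α, β) with Poisson data over total exposure Σt gives posterior Gamma(α+Σx, β+Σt) = Gamma(13, 16).
The posterior predictive for a window of length T is Negative Binomial with variance T·α'·(β'+T)/β'² = 3·13·19/256 = 741/256.

741/256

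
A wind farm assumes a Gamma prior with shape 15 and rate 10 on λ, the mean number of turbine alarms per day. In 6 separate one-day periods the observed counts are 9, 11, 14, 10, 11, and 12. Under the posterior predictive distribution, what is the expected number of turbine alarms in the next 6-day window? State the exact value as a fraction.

Total count: 9 + 11 + 14 + 10 + 11 + 12 = 67.
Total exposure: 6 days.
Posterior: α' = 15 + 67 = 82, β' = 10 + 6 = 16.
Predictive mean over a 6-day window = T·E[λ|data] = 6·82/16 = 123/4.

123/4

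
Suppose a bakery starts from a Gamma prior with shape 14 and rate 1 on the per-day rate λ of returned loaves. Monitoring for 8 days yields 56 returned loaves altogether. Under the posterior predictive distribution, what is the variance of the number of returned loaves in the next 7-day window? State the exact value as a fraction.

7840/81

Total count 56 over total exposure 8 days.
Conjugate update: add total count to the shape and total exposure to the rate, giving Gamma(70, 9).
The posterior predictive for a window of length T is Negative Binomial with variance T·α'·(β'+T)/β'² = 7·70·16/81 = 7840/81.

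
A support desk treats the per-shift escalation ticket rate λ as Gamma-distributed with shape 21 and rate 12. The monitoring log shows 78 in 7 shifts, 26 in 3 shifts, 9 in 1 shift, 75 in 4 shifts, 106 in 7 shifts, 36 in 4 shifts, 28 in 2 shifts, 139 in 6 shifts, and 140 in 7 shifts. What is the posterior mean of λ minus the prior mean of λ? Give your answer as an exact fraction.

2261/212

Total count: 78 + 26 + 9 + 75 + 106 + 36 + 28 + 139 + 140 = 637.
Total exposure: 7 + 3 + 1 + 4 + 7 + 4 + 2 + 6 + 7 = 41 shifts.
The Gamma prior is conjugate for the Poisson rate, so λ | data ~ Gamma(21+637, 12+41) = Gamma(658, 53).
Posterior mean = 658/53 = 658/53; prior mean = 21/12 = 7/4. Difference = 658/53 − 7/4 = 2261/212.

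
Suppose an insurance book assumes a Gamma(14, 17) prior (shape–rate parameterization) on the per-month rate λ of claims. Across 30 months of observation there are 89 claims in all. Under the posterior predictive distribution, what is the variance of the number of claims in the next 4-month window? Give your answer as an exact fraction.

Total count 89 over total exposure 30 months.
The Gamma prior is conjugate for the Poisson rate, so λ | data ~ Gamma(14+89, 17+30) = Gamma(103, 47).
The posterior predictive for a window of length T is Negative Binomial with variance T·α'·(β'+T)/β'² = 4·103·51/2209 = 21012/2209.

21012/2209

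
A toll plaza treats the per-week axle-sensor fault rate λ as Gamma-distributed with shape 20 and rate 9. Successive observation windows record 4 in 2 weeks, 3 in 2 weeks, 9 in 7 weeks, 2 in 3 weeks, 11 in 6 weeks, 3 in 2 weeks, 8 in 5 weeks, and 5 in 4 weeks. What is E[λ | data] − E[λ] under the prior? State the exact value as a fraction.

Total count: 4 + 3 + 9 + 2 + 11 + 3 + 8 + 5 = 45.
Total exposure: 2 + 2 + 7 + 3 + 6 + 2 + 5 + 4 = 31 weeks.
Gamma(α, β) with Poisson data over total exposure Σt gives posterior Gamma(α+Σx, β+Σt) = Gamma(65, 40).
Posterior mean = 65/40 = 13/8; prior mean = 20/9 = 20/9. Difference = 13/8 − 20/9 = -43/72.

-43/72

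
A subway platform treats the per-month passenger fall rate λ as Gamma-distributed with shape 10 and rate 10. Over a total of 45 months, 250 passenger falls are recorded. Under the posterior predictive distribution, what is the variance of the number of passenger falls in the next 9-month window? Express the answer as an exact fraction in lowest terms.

29952/605

Total count 250 over total exposure 45 months.
Posterior: α' = 10 + 250 = 260, β' = 10 + 45 = 55.
The posterior predictive for a window of length T is Negative Binomial with variance T·α'·(β'+T)/β'² = 9·260·64/3025 = 29952/605.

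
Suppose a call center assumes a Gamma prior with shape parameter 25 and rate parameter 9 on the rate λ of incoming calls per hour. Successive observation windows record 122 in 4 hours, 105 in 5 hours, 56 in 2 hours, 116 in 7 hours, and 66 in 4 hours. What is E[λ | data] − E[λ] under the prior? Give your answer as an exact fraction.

Total count: 122 + 105 + 56 + 116 + 66 = 465.
Total exposure: 4 + 5 + 2 + 7 + 4 = 22 hours.
Posterior: α' = 25 + 465 = 490, β' = 9 + 22 = 31.
Posterior mean = 490/31 = 490/31; prior mean = 25/9 = 25/9. Difference = 490/31 − 25/9 = 3635/279.

3635/279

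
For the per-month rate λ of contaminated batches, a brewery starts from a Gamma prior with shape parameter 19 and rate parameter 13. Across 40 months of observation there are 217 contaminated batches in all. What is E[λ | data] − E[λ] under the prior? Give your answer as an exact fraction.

Total count 217 over total exposure 40 months.
Posterior: α' = 19 + 217 = 236, β' = 13 + 40 = 53.
Posterior mean = 236/53 = 236/53; prior mean = 19/13 = 19/13. Difference = 236/53 − 19/13 = 2061/689.

2061/689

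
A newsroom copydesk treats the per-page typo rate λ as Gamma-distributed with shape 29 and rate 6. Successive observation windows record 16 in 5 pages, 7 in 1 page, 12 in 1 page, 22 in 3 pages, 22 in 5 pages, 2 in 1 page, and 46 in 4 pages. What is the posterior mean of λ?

Total count: 16 + 7 + 12 + 22 + 22 + 2 + 46 = 127.
Total exposure: 5 + 1 + 1 + 3 + 5 + 1 + 4 = 20 pages.
Gamma(α, β) with Poisson data over total exposure Σt gives posterior Gamma(α+Σx, β+Σt) = Gamma(156, 26).
Posterior mean = α'/β' = 156/26 = 6.

6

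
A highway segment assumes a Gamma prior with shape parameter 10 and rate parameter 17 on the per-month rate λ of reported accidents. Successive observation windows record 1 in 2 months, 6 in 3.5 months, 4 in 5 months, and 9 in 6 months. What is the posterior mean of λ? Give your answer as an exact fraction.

60/67

Total count: 1 + 6 + 4 + 9 = 20.
Total exposure: 2 + 3.5 + 5 + 6 = 16.5 months.
The Gamma prior is conjugate for the Poisson rate, so λ | data ~ Gamma(10+20, 17+16.5) = Gamma(30, 67/2).
Posterior mean = α'/β' = 30/(67/2) = 60/67.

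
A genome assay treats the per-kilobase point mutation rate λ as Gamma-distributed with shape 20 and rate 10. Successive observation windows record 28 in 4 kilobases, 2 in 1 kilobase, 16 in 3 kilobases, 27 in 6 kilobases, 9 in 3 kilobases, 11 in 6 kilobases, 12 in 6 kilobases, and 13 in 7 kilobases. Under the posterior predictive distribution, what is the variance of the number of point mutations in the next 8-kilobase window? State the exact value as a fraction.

648/23

Total count: 28 + 2 + 16 + 27 + 9 + 11 + 12 + 13 = 118.
Total exposure: 4 + 1 + 3 + 6 + 3 + 6 + 6 + 7 = 36 kilobases.
Conjugate update: add total count to the shape and total exposure to the rate, giving Gamma(138, 46).
The posterior predictive for a window of length T is Negative Binomial with variance T·α'·(β'+T)/β'² = 8·138·54/2116 = 648/23.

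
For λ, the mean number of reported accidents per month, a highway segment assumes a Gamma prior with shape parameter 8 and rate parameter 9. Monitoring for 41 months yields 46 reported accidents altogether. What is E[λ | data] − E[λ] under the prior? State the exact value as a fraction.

43/225

Total count 46 over total exposure 41 months.
By Gamma–Poisson conjugacy, the posterior is Gamma(α + Σx, β + Σt) = Gamma(8 + 46, 9 + 41) = Gamma(54, 50).
Posterior mean = 54/50 = 27/25; prior mean = 8/9 = 8/9. Difference = 27/25 − 8/9 = 43/225.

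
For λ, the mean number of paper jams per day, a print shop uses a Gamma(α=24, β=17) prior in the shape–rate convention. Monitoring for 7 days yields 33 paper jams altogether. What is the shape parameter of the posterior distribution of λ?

57

Total count 33 over total exposure 7 days.
The Gamma prior is conjugate for the Poisson rate, so λ | data ~ Gamma(24+33, 17+7) = Gamma(57, 24).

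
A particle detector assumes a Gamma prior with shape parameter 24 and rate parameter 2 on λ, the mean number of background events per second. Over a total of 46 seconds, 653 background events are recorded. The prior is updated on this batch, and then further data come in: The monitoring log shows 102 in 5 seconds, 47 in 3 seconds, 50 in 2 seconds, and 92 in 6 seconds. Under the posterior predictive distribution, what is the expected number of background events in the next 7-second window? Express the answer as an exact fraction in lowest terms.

847/8

Total count 653 over total exposure 46 seconds.
After the first batch: Gamma(24 + 653, 2 + 46) = Gamma(677, 48).
Total count: 102 + 47 + 50 + 92 = 291.
Total exposure: 5 + 3 + 2 + 6 = 16 seconds.
After the second batch: Gamma(677 + 291, 48 + 16) = Gamma(968, 64).
Predictive mean over a 7-second window = T·E[λ|data] = 7·968/64 = 847/8.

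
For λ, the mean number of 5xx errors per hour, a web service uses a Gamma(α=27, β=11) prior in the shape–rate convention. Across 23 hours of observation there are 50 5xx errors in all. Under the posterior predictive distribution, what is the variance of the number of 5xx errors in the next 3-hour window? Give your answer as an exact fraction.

Total count 50 over total exposure 23 hours.
Gamma(α, β) with Poisson data over total exposure Σt gives posterior Gamma(α+Σx, β+Σt) = Gamma(77, 34).
The posterior predictive for a window of length T is Negative Binomial with variance T·α'·(β'+T)/β'² = 3·77·37/1156 = 8547/1156.

8547/1156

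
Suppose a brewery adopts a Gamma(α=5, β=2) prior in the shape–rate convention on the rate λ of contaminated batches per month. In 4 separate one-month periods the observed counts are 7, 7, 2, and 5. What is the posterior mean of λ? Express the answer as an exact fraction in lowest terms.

Total count: 7 + 7 + 2 + 5 = 21.
Total exposure: 4 months.
By Gamma–Poisson conjugacy, the posterior is Gamma(α + Σx, β + Σt) = Gamma(5 + 21, 2 + 4) = Gamma(26, 6).
Posterior mean = α'/β' = 26/6 = 13/3.

13/3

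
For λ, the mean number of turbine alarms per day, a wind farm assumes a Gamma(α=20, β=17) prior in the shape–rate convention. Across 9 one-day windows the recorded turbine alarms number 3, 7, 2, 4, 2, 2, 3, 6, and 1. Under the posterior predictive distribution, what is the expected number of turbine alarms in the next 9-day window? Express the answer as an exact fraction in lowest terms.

Total count: 3 + 7 + 2 + 4 + 2 + 2 + 3 + 6 + 1 = 30.
Total exposure: 9 days.
Gamma(α, β) with Poisson data over total exposure Σt gives posterior Gamma(α+Σx, β+Σt) = Gamma(50, 26).
Predictive mean over a 9-day window = T·E[λ|data] = 9·50/26 = 225/13.

225/13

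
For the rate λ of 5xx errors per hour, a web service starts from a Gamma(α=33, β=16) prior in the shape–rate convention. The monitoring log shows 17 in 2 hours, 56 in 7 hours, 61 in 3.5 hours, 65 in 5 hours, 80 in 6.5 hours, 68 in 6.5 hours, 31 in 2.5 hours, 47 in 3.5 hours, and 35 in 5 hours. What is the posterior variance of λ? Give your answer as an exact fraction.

1972/13225

Total count: 17 + 56 + 61 + 65 + 80 + 68 + 31 + 47 + 35 = 460.
Total exposure: 2 + 7 + 3.5 + 5 + 6.5 + 6.5 + 2.5 + 3.5 + 5 = 41.5 hours.
Conjugate update: add total count to the shape and total exposure to the rate, giving Gamma(493, 115/2).
Posterior variance = α'/β'² = 493/(13225/4) = 1972/13225.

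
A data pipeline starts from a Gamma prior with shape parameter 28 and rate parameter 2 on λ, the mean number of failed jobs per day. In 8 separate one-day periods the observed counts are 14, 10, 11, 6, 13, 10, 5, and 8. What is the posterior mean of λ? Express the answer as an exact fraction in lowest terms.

Total count: 14 + 10 + 11 + 6 + 13 + 10 + 5 + 8 = 77.
Total exposure: 8 days.
The Gamma prior is conjugate for the Poisson rate, so λ | data ~ Gamma(28+77, 2+8) = Gamma(105, 10).
Posterior mean = α'/β' = 105/10 = 21/2.

21/2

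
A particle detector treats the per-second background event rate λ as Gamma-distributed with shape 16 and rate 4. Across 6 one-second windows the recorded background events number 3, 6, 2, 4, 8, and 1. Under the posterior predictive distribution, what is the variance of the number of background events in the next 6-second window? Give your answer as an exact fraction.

192/5

Total count: 3 + 6 + 2 + 4 + 8 + 1 = 24.
Total exposure: 6 seconds.
The Gamma prior is conjugate for the Poisson rate, so λ | data ~ Gamma(16+24, 4+6) = Gamma(40, 10).
The posterior predictive for a window of length T is Negative Binomial with variance T·α'·(β'+T)/β'² = 6·40·16/100 = 192/5.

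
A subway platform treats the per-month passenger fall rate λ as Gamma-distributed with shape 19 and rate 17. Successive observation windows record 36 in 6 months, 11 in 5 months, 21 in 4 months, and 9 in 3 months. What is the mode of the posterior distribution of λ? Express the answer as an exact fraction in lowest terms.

19/7

Total count: 36 + 11 + 21 + 9 = 77.
Total exposure: 6 + 5 + 4 + 3 = 18 months.
Conjugate update: add total count to the shape and total exposure to the rate, giving Gamma(96, 35).
Posterior mode = (α'−1)/β' = 95/35 = 19/7.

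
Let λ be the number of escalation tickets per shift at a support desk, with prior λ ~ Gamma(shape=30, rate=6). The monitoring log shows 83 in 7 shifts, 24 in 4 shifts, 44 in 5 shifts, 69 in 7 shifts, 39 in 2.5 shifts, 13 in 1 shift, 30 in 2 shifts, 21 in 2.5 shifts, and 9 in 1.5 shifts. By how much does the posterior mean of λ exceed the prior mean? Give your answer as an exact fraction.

339/77

Total count: 83 + 24 + 44 + 69 + 39 + 13 + 30 + 21 + 9 = 332.
Total exposure: 7 + 4 + 5 + 7 + 2.5 + 1 + 2 + 2.5 + 1.5 = 32.5 shifts.
The Gamma prior is conjugate for the Poisson rate, so λ | data ~ Gamma(30+332, 6+32.5) = Gamma(362, 77/2).
Posterior mean = 362/(77/2) = 724/77; prior mean = 30/6 = 5. Difference = 724/77 − 5 = 339/77.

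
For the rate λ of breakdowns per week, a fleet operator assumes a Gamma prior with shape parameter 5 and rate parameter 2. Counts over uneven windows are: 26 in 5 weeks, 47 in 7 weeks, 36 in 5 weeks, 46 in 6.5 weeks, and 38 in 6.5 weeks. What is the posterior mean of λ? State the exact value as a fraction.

99/16

Total count: 26 + 47 + 36 + 46 + 38 = 193.
Total exposure: 5 + 7 + 5 + 6.5 + 6.5 = 30 weeks.
By Gamma–Poisson conjugacy, the posterior is Gamma(α + Σx, β + Σt) = Gamma(5 + 193, 2 + 30) = Gamma(198, 32).
Posterior mean = α'/β' = 198/32 = 99/16.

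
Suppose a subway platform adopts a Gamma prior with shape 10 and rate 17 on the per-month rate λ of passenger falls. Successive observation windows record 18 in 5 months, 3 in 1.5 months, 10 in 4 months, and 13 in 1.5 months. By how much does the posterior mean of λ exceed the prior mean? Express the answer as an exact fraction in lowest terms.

Total count: 18 + 3 + 10 + 13 = 44.
Total exposure: 5 + 1.5 + 4 + 1.5 = 12 months.
By Gamma–Poisson conjugacy, the posterior is Gamma(α + Σx, β + Σt) = Gamma(10 + 44, 17 + 12) = Gamma(54, 29).
Posterior mean = 54/29 = 54/29; prior mean = 10/17 = 10/17. Difference = 54/29 − 10/17 = 628/493.

628/493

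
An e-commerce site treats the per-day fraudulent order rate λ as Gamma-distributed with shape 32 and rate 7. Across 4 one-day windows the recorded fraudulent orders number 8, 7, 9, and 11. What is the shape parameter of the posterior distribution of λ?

Total count: 8 + 7 + 9 + 11 = 35.
Total exposure: 4 days.
Posterior: α' = 32 + 35 = 67, β' = 7 + 4 = 11.

67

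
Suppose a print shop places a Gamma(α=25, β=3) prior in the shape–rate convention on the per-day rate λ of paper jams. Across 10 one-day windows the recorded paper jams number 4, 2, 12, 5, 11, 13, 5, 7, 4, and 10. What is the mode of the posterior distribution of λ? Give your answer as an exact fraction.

Total count: 4 + 2 + 12 + 5 + 11 + 13 + 5 + 7 + 4 + 10 = 73.
Total exposure: 10 days.
The Gamma prior is conjugate for the Poisson rate, so λ | data ~ Gamma(25+73, 3+10) = Gamma(98, 13).
Posterior mode = (α'−1)/β' = 97/13.

97/13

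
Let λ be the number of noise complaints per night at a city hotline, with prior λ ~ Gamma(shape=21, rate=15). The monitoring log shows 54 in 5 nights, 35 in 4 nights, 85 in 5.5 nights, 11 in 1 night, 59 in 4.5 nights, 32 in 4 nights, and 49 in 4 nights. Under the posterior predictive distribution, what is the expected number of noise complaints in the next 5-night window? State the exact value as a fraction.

1730/43

Total count: 54 + 35 + 85 + 11 + 59 + 32 + 49 = 325.
Total exposure: 5 + 4 + 5.5 + 1 + 4.5 + 4 + 4 = 28 nights.
Gamma(α, β) with Poisson data over total exposure Σt gives posterior Gamma(α+Σx, β+Σt) = Gamma(346, 43).
Predictive mean over a 5-night window = T·E[λ|data] = 5·346/43 = 1730/43.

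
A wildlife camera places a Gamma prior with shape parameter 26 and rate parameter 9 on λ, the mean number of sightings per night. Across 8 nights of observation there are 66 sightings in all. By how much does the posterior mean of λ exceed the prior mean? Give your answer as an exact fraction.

386/153

Total count 66 over total exposure 8 nights.
By Gamma–Poisson conjugacy, the posterior is Gamma(α + Σx, β + Σt) = Gamma(26 + 66, 9 + 8) = Gamma(92, 17).
Posterior mean = 92/17 = 92/17; prior mean = 26/9 = 26/9. Difference = 92/17 − 26/9 = 386/153.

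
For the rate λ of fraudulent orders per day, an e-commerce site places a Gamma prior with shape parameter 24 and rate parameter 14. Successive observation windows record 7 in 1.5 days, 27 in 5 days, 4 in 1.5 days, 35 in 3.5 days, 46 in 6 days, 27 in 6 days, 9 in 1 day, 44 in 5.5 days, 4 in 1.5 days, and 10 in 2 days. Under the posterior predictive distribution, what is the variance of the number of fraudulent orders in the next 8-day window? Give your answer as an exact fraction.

Total count: 7 + 27 + 4 + 35 + 46 + 27 + 9 + 44 + 4 + 10 = 213.
Total exposure: 1.5 + 5 + 1.5 + 3.5 + 6 + 6 + 1 + 5.5 + 1.5 + 2 = 33.5 days.
Posterior: α' = 24 + 213 = 237, β' = 14 + 33.5 = 95/2.
The posterior predictive for a window of length T is Negative Binomial with variance T·α'·(β'+T)/β'² = 8·237·(111/2)/(9025/4) = 420912/9025.

420912/9025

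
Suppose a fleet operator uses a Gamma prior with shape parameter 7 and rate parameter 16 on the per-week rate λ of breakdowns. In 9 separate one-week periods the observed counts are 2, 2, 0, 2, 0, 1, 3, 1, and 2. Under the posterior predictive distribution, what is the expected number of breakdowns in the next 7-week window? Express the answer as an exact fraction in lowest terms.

Total count: 2 + 2 + 0 + 2 + 0 + 1 + 3 + 1 + 2 = 13.
Total exposure: 9 weeks.
The Gamma prior is conjugate for the Poisson rate, so λ | data ~ Gamma(7+13, 16+9) = Gamma(20, 25).
Predictive mean over a 7-week window = T·E[λ|data] = 7·20/25 = 28/5.

28/5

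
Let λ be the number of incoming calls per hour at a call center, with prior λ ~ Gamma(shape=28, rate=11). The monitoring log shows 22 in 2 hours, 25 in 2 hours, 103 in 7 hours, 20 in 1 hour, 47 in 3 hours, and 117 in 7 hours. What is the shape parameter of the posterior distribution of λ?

362

Total count: 22 + 25 + 103 + 20 + 47 + 117 = 334.
Total exposure: 2 + 2 + 7 + 1 + 3 + 7 = 22 hours.
By Gamma–Poisson conjugacy, the posterior is Gamma(α + Σx, β + Σt) = Gamma(28 + 334, 11 + 22) = Gamma(362, 33).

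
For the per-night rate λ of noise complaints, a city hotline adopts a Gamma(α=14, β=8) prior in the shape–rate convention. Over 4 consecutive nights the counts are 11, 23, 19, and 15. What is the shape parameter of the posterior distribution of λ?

Total count: 11 + 23 + 19 + 15 = 68.
Total exposure: 4 nights.
By Gamma–Poisson conjugacy, the posterior is Gamma(α + Σx, β + Σt) = Gamma(14 + 68, 8 + 4) = Gamma(82, 12).

82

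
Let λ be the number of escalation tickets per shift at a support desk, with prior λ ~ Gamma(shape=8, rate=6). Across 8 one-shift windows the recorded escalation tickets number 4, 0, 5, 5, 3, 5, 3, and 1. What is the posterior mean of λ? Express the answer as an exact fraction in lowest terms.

17/7

Total count: 4 + 0 + 5 + 5 + 3 + 5 + 3 + 1 = 26.
Total exposure: 8 shifts.
Posterior: α' = 8 + 26 = 34, β' = 6 + 8 = 14.
Posterior mean = α'/β' = 34/14 = 17/7.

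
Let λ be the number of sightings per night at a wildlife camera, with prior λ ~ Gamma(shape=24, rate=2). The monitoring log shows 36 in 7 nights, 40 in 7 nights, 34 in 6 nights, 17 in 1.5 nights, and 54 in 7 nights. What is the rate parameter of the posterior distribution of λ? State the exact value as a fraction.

Total count: 36 + 40 + 34 + 17 + 54 = 181.
Total exposure: 7 + 7 + 6 + 1.5 + 7 = 28.5 nights.
The Gamma prior is conjugate for the Poisson rate, so λ | data ~ Gamma(24+181, 2+28.5) = Gamma(205, 61/2).

61/2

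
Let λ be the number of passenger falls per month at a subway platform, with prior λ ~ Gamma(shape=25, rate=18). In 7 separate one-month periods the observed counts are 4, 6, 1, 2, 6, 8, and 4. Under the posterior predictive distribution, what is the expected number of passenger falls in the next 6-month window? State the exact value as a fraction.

336/25

Total count: 4 + 6 + 1 + 2 + 6 + 8 + 4 = 31.
Total exposure: 7 months.
Conjugate update: add total count to the shape and total exposure to the rate, giving Gamma(56, 25).
Predictive mean over a 6-month window = T·E[λ|data] = 6·56/25 = 336/25.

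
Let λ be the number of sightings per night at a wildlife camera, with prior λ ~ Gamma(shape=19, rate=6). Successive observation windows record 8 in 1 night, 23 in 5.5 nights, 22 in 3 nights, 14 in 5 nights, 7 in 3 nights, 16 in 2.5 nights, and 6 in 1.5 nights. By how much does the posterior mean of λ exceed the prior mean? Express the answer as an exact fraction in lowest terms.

67/66

Total count: 8 + 23 + 22 + 14 + 7 + 16 + 6 = 96.
Total exposure: 1 + 5.5 + 3 + 5 + 3 + 2.5 + 1.5 = 21.5 nights.
Posterior: α' = 19 + 96 = 115, β' = 6 + 21.5 = 55/2.
Posterior mean = 115/(55/2) = 46/11; prior mean = 19/6 = 19/6. Difference = 46/11 − 19/6 = 67/66.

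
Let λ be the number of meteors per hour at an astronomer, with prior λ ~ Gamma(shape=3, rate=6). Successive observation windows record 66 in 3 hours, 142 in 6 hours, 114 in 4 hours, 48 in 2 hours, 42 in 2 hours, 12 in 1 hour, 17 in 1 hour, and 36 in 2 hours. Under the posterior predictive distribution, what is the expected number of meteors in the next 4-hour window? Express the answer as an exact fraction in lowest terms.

Total count: 66 + 142 + 114 + 48 + 42 + 12 + 17 + 36 = 477.
Total exposure: 3 + 6 + 4 + 2 + 2 + 1 + 1 + 2 = 21 hours.
The Gamma prior is conjugate for the Poisson rate, so λ | data ~ Gamma(3+477, 6+21) = Gamma(480, 27).
Predictive mean over a 4-hour window = T·E[λ|data] = 4·480/27 = 640/9.

640/9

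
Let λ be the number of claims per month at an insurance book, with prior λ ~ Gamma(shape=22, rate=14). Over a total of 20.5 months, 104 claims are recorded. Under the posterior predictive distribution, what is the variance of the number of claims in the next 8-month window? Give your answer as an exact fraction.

Total count 104 over total exposure 20.5 months.
Conjugate update: add total count to the shape and total exposure to the rate, giving Gamma(126, 69/2).
The posterior predictive for a window of length T is Negative Binomial with variance T·α'·(β'+T)/β'² = 8·126·(85/2)/(4761/4) = 19040/529.

19040/529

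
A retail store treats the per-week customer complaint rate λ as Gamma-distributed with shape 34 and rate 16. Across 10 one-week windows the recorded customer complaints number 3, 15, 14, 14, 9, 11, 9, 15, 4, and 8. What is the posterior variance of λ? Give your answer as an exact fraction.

Total count: 3 + 15 + 14 + 14 + 9 + 11 + 9 + 15 + 4 + 8 = 102.
Total exposure: 10 weeks.
Posterior: α' = 34 + 102 = 136, β' = 16 + 10 = 26.
Posterior variance = α'/β'² = 136/676 = 34/169.

34/169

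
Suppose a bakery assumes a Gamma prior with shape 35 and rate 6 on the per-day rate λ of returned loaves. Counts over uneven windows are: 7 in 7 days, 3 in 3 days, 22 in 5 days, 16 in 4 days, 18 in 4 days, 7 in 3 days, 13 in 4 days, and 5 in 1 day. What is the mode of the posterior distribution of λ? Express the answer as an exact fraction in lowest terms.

125/37

Total count: 7 + 3 + 22 + 16 + 18 + 7 + 13 + 5 = 91.
Total exposure: 7 + 3 + 5 + 4 + 4 + 3 + 4 + 1 = 31 days.
The Gamma prior is conjugate for the Poisson rate, so λ | data ~ Gamma(35+91, 6+31) = Gamma(126, 37).
Posterior mode = (α'−1)/β' = 125/37.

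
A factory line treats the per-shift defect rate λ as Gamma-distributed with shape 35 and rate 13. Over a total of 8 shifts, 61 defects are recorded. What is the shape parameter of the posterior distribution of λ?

96

Total count 61 over total exposure 8 shifts.
Posterior: α' = 35 + 61 = 96, β' = 13 + 8 = 21.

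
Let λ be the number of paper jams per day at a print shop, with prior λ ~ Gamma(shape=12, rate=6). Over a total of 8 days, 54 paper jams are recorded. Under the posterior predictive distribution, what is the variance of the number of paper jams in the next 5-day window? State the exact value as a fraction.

Total count 54 over total exposure 8 days.
Conjugate update: add total count to the shape and total exposure to the rate, giving Gamma(66, 14).
The posterior predictive for a window of length T is Negative Binomial with variance T·α'·(β'+T)/β'² = 5·66·19/196 = 3135/98.

3135/98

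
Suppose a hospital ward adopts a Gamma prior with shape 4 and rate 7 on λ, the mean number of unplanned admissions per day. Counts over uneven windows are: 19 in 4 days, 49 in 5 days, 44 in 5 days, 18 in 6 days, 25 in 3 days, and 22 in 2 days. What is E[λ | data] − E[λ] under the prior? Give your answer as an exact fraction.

Total count: 19 + 49 + 44 + 18 + 25 + 22 = 177.
Total exposure: 4 + 5 + 5 + 6 + 3 + 2 = 25 days.
By Gamma–Poisson conjugacy, the posterior is Gamma(α + Σx, β + Σt) = Gamma(4 + 177, 7 + 25) = Gamma(181, 32).
Posterior mean = 181/32 = 181/32; prior mean = 4/7 = 4/7. Difference = 181/32 − 4/7 = 1139/224.

1139/224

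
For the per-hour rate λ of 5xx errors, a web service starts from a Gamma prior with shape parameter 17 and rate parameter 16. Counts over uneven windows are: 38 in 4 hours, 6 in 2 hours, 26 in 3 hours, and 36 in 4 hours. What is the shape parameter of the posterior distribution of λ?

123

Total count: 38 + 6 + 26 + 36 = 106.
Total exposure: 4 + 2 + 3 + 4 = 13 hours.
Conjugate update: add total count to the shape and total exposure to the rate, giving Gamma(123, 29).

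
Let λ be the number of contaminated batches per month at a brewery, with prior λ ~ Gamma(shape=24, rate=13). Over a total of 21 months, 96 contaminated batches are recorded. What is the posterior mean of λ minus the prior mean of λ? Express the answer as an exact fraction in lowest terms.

372/221

Total count 96 over total exposure 21 months.
Posterior: α' = 24 + 96 = 120, β' = 13 + 21 = 34.
Posterior mean = 120/34 = 60/17; prior mean = 24/13 = 24/13. Difference = 60/17 − 24/13 = 372/221.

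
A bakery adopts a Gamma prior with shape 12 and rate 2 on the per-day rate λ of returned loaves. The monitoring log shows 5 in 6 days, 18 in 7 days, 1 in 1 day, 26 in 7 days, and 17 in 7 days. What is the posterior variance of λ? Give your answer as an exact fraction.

Total count: 5 + 18 + 1 + 26 + 17 = 67.
Total exposure: 6 + 7 + 1 + 7 + 7 = 28 days.
Conjugate update: add total count to the shape and total exposure to the rate, giving Gamma(79, 30).
Posterior variance = α'/β'² = 79/900.

79/900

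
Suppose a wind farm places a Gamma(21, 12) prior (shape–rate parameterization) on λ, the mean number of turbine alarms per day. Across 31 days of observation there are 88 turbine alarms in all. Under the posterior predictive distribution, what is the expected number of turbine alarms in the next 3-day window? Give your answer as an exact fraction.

327/43

Total count 88 over total exposure 31 days.
Conjugate update: add total count to the shape and total exposure to the rate, giving Gamma(109, 43).
Predictive mean over a 3-day window = T·E[λ|data] = 3·109/43 = 327/43.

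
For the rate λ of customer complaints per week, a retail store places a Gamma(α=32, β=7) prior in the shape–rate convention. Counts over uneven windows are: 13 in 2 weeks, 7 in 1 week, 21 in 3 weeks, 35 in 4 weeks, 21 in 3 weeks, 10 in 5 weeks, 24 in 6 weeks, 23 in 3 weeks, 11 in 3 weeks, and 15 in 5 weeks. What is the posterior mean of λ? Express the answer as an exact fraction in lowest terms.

Total count: 13 + 7 + 21 + 35 + 21 + 10 + 24 + 23 + 11 + 15 = 180.
Total exposure: 2 + 1 + 3 + 4 + 3 + 5 + 6 + 3 + 3 + 5 = 35 weeks.
The Gamma prior is conjugate for the Poisson rate, so λ | data ~ Gamma(32+180, 7+35) = Gamma(212, 42).
Posterior mean = α'/β' = 212/42 = 106/21.

106/21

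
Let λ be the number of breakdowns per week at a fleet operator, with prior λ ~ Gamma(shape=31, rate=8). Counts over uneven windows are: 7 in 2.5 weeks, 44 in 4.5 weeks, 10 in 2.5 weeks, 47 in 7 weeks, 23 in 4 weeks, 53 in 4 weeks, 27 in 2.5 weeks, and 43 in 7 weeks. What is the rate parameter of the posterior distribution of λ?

Total count: 7 + 44 + 10 + 47 + 23 + 53 + 27 + 43 = 254.
Total exposure: 2.5 + 4.5 + 2.5 + 7 + 4 + 4 + 2.5 + 7 = 34 weeks.
Conjugate update: add total count to the shape and total exposure to the rate, giving Gamma(285, 42).

42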